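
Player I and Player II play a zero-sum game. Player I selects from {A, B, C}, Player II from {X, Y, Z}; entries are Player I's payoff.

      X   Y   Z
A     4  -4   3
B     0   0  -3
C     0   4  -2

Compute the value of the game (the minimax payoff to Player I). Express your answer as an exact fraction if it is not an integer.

4/13

Row minima: A → -4, B → -3, C → -2; maximin = -2.
Column maxima: X → 4, Y → 4, Z → 3; minimax = 3.
-2 ≠ 3, so there is no saddle point; optimal play is mixed.
X is strictly dominated by Z (it gives Player I strictly more in every row), so Player II never plays it.
With X eliminated, B is strictly dominated by C (C gives Player I strictly more in every remaining column), so Player I never plays it.
On the remaining 2×2 (A, C vs Y, Z):
Let Player I play A with probability p. Expected payoff against Y: (-4)p + 4(1−p) = −8p + 4; against Z: 3p + (-2)(1−p) = 5p − 2.
Setting these equal: −8p + 4 = 5p − 2 ⇒ −13p = -6 ⇒ p = 6/13, and the value is (-8)·(6/13) + 4 = 4/13.
For Player II: with q = P(Y), equating A's and C's payoffs gives −7q + 3 = 6q − 2 ⇒ q = 5/13.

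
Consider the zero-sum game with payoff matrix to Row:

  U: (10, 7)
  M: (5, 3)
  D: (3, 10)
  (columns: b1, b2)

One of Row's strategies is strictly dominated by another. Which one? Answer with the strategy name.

U gives a strictly higher payoff than M against every column: 10 > 5, 7 > 3.
So M is strictly dominated and Row never plays it.

M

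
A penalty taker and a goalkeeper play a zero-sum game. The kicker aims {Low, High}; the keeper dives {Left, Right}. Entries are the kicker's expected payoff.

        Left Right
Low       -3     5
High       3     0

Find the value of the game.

15/11

Row minima: Low → -3, High → 0; maximin = 0.
Column maxima: Left → 3, Right → 5; minimax = 3.
0 ≠ 3, so there is no saddle point; optimal play is mixed.
Let the kicker play Low with probability p. Expected payoff against Left: (-3)p + 3(1−p) = −6p + 3; against Right: 5p + 0(1−p) = 5p.
Setting these equal: −6p + 3 = 5p ⇒ −11p = -3 ⇒ p = 3/11, and the value is (-6)·(3/11) + 3 = 15/11.
For the keeper: with q = P(Left), equating Low's and High's payoffs gives −8q + 5 = 3q ⇒ q = 5/11.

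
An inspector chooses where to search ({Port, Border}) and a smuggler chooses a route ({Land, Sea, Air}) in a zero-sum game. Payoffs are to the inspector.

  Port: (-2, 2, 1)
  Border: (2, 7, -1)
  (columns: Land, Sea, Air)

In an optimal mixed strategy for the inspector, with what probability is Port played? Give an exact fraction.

Row minima: Port → -2, Border → -1; maximin = -1.
Column maxima: Land → 2, Sea → 7, Air → 1; minimax = 1.
-1 ≠ 1, so there is no saddle point; optimal play is mixed.
Sea is strictly dominated by Land (it gives the inspector strictly more in every row), so the smuggler never plays it.
On the remaining 2×2 (Port, Border vs Land, Air):
Let the inspector play Port with probability p. Expected payoff against Land: (-2)p + 2(1−p) = −4p + 2; against Air: 1p + (-1)(1−p) = 2p − 1.
Setting these equal: −4p + 2 = 2p − 1 ⇒ −6p = -3 ⇒ p = 1/2, and the value is (-4)·(1/2) + 2 = 0.
For the smuggler: with q = P(Land), equating Port's and Border's payoffs gives −3q + 1 = 3q − 1 ⇒ q = 1/3.

1/2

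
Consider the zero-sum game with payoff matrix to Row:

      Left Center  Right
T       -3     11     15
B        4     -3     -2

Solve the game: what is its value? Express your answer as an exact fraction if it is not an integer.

Row minima: T → -3, B → -3; maximin = -3.
Column maxima: Left → 4, Center → 11, Right → 15; minimax = 4.
-3 ≠ 4, so there is no saddle point; optimal play is mixed.
Right is strictly dominated by Center (it gives Row strictly more in every row), so Column never plays it.
On the remaining 2×2 (T, B vs Left, Center):
Let Row play T with probability p. Expected payoff against Left: (-3)p + 4(1−p) = −7p + 4; against Center: 11p + (-3)(1−p) = 14p − 3.
Setting these equal: −7p + 4 = 14p − 3 ⇒ −21p = -7 ⇒ p = 1/3, and the value is (-7)·(1/3) + 4 = 5/3.
For Column: with q = P(Left), equating T's and B's payoffs gives −14q + 11 = 7q − 3 ⇒ q = 2/3.

5/3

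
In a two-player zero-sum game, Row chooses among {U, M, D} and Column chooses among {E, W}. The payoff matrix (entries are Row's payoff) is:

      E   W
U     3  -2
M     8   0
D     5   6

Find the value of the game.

Row minima: U → -2, M → 0, D → 5; maximin = 5.
Column maxima: E → 8, W → 6; minimax = 6.
5 ≠ 6, so there is no saddle point; optimal play is mixed.
U is strictly dominated by M, so Row never plays it.
On the remaining 2×2 (M, D vs E, W):
Let Row play M with probability p. Expected payoff against E: 8p + 5(1−p) = 3p + 5; against W: 0p + 6(1−p) = −6p + 6.
Setting these equal: 3p + 5 = −6p + 6 ⇒ 9p = 1 ⇒ p = 1/9, and the value is (3)·(1/9) + 5 = 16/3.
For Column: with q = P(E), equating M's and D's payoffs gives 8q = −q + 6 ⇒ q = 2/3.

16/3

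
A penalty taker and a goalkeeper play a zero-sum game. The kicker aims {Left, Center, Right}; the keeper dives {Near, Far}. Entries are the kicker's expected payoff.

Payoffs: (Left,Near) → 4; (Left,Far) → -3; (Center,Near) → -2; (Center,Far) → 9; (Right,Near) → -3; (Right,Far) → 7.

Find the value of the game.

Row minima: Left → -3, Center → -2, Right → -3; maximin = -2.
Column maxima: Near → 4, Far → 9; minimax = 4.
-2 ≠ 4, so there is no saddle point; optimal play is mixed.
Right is strictly dominated by Center, so the kicker never plays it.
On the remaining 2×2 (Left, Center vs Near, Far):
Let the kicker play Left with probability p. Expected payoff against Near: 4p + (-2)(1−p) = 6p − 2; against Far: (-3)p + 9(1−p) = −12p + 9.
Setting these equal: 6p − 2 = −12p + 9 ⇒ 18p = 11 ⇒ p = 11/18, and the value is (6)·(11/18) − 2 = 5/3.
For the keeper: with q = P(Near), equating Left's and Center's payoffs gives 7q − 3 = −11q + 9 ⇒ q = 2/3.

5/3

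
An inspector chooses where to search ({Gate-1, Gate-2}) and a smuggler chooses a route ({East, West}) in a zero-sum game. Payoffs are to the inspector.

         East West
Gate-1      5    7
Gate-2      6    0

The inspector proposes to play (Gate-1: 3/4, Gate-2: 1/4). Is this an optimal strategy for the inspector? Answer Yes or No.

Yes

Against East this mix gives (3/4)·5 + (1/4)·6 = 21/4.
Against West this mix gives (3/4)·7 + (1/4)·0 = 21/4.
All of the smuggler's active replies (East, West) yield 21/4, and no column does worse for the inspector. The mix makes the smuggler indifferent and guarantees 21/4, so it is optimal.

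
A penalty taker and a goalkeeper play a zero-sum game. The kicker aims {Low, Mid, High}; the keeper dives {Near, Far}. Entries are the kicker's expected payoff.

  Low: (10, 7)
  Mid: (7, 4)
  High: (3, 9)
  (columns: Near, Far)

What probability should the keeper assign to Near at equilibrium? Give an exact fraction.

Row minima: Low → 7, Mid → 4, High → 3; maximin = 7.
Column maxima: Near → 10, Far → 9; minimax = 9.
7 ≠ 9, so there is no saddle point; optimal play is mixed.
Mid is strictly dominated by Low, so the kicker never plays it.
On the remaining 2×2 (Low, High vs Near, Far):
Let the kicker play Low with probability p. Expected payoff against Near: 10p + 3(1−p) = 7p + 3; against Far: 7p + 9(1−p) = −2p + 9.
Setting these equal: 7p + 3 = −2p + 9 ⇒ 9p = 6 ⇒ p = 2/3, and the value is (7)·(2/3) + 3 = 23/3.
For the keeper: with q = P(Near), equating Low's and High's payoffs gives 3q + 7 = −6q + 9 ⇒ q = 2/9.

2/9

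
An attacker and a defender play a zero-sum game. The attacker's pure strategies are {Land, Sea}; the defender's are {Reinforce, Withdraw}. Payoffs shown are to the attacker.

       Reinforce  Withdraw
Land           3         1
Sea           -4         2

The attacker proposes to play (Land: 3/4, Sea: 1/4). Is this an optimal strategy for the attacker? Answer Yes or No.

Yes

Against Reinforce this mix gives (3/4)·3 + (1/4)·(-4) = 5/4.
Against Withdraw this mix gives (3/4)·1 + (1/4)·2 = 5/4.
All of the defender's active replies (Reinforce, Withdraw) yield 5/4, and no column does worse for the attacker. The mix makes the defender indifferent and guarantees 5/4, so it is optimal.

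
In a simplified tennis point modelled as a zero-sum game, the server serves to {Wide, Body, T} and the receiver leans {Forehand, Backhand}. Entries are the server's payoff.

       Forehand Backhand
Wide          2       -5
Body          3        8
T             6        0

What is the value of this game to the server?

Row minima: Wide → -5, Body → 3, T → 0; maximin = 3.
Column maxima: Forehand → 6, Backhand → 8; minimax = 6.
3 ≠ 6, so there is no saddle point; optimal play is mixed.
Wide is strictly dominated by Body, so the server never plays it.
On the remaining 2×2 (Body, T vs Forehand, Backhand):
Let the server play Body with probability p. Expected payoff against Forehand: 3p + 6(1−p) = −3p + 6; against Backhand: 8p + 0(1−p) = 8p.
Setting these equal: −3p + 6 = 8p ⇒ −11p = -6 ⇒ p = 6/11, and the value is (-3)·(6/11) + 6 = 48/11.
For the receiver: with q = P(Forehand), equating Body's and T's payoffs gives −5q + 8 = 6q ⇒ q = 8/11.

48/11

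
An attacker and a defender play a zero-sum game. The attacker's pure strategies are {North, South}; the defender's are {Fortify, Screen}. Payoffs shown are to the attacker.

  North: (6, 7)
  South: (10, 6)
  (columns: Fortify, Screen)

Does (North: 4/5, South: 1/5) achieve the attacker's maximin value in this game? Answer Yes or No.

Against Fortify this mix gives (4/5)·6 + (1/5)·10 = 34/5.
Against Screen this mix gives (4/5)·7 + (1/5)·6 = 34/5.
All of the defender's active replies (Fortify, Screen) yield 34/5, and no column does worse for the attacker. The mix makes the defender indifferent and guarantees 34/5, so it is optimal.

Yes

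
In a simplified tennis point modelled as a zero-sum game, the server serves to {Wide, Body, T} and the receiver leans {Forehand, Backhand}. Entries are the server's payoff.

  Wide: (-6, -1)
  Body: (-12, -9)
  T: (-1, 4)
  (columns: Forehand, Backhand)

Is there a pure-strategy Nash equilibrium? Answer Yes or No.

Row minima: Wide → -6, Body → -12, T → -1; maximin = -1.
Column maxima: Forehand → -1, Backhand → 4; minimax = -1.
maximin = minimax = -1, so a saddle point exists.

Yes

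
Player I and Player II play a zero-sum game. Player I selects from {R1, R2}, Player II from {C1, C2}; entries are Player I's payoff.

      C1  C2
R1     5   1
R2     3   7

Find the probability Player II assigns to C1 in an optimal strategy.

Row minima: R1 → 1, R2 → 3; maximin = 3.
Column maxima: C1 → 5, C2 → 7; minimax = 5.
3 ≠ 5, so there is no saddle point; optimal play is mixed.
Let Player I play R1 with probability p. Expected payoff against C1: 5p + 3(1−p) = 2p + 3; against C2: 1p + 7(1−p) = −6p + 7.
Setting these equal: 2p + 3 = −6p + 7 ⇒ 8p = 4 ⇒ p = 1/2, and the value is (2)·(1/2) + 3 = 4.
For Player II: with q = P(C1), equating R1's and R2's payoffs gives 4q + 1 = −4q + 7 ⇒ q = 3/4.

3/4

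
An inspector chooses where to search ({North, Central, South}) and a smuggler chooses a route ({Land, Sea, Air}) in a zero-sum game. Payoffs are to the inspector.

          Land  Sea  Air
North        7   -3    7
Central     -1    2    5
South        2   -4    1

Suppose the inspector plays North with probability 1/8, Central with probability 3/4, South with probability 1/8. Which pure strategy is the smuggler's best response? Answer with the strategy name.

If the smuggler plays Land, the inspector's expected payoff is (1/8)·7 + (3/4)·(-1) + (1/8)·2 = 3/8.
If the smuggler plays Sea, the inspector's expected payoff is (1/8)·(-3) + (3/4)·2 + (1/8)·(-4) = 5/8.
If the smuggler plays Air, the inspector's expected payoff is (1/8)·7 + (3/4)·5 + (1/8)·1 = 19/4.
The smuggler minimizes the inspector's payoff; the smallest is 3/8, so the best response is Land.

Land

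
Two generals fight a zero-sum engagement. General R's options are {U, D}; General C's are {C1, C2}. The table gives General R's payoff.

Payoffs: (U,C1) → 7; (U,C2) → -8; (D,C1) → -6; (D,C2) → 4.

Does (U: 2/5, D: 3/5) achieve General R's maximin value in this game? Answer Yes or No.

Against C1 this mix gives (2/5)·7 + (3/5)·(-6) = -4/5.
Against C2 this mix gives (2/5)·(-8) + (3/5)·4 = -4/5.
All of General C's active replies (C1, C2) yield -4/5, and no column does worse for General R. The mix makes General C indifferent and guarantees -4/5, so it is optimal.

Yes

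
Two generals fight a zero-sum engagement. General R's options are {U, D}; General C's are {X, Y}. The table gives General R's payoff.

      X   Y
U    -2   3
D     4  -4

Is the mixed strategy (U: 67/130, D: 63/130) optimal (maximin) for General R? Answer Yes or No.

Against X this mix gives (67/130)·(-2) + (63/130)·4 = 59/65.
Against Y this mix gives (67/130)·3 + (63/130)·(-4) = -51/130.
General C will play Y, holding General R to -51/130. Shifting weight toward the row that does better against Y would raise this floor (the equalizing mix achieves 4/13 against both Y and X), so the proposed strategy is not optimal.

No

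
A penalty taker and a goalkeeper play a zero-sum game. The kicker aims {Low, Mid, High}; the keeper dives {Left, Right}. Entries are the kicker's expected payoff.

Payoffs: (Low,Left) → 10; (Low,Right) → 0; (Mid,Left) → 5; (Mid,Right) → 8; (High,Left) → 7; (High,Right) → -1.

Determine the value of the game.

80/13

Row minima: Low → 0, Mid → 5, High → -1; maximin = 5.
Column maxima: Left → 10, Right → 8; minimax = 8.
5 ≠ 8, so there is no saddle point; optimal play is mixed.
High is strictly dominated by Low, so the kicker never plays it.
On the remaining 2×2 (Low, Mid vs Left, Right):
Let the kicker play Low with probability p. Expected payoff against Left: 10p + 5(1−p) = 5p + 5; against Right: 0p + 8(1−p) = −8p + 8.
Setting these equal: 5p + 5 = −8p + 8 ⇒ 13p = 3 ⇒ p = 3/13, and the value is (5)·(3/13) + 5 = 80/13.
For the keeper: with q = P(Left), equating Low's and Mid's payoffs gives 10q = −3q + 8 ⇒ q = 8/13.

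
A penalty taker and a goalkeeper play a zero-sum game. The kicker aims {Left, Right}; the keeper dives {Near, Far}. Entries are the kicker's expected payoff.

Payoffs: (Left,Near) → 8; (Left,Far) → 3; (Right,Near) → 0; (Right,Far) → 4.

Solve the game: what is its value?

32/9

Row minima: Left → 3, Right → 0; maximin = 3.
Column maxima: Near → 8, Far → 4; minimax = 4.
3 ≠ 4, so there is no saddle point; optimal play is mixed.
Let the kicker play Left with probability p. Expected payoff against Near: 8p + 0(1−p) = 8p; against Far: 3p + 4(1−p) = −p + 4.
Setting these equal: 8p = −p + 4 ⇒ 9p = 4 ⇒ p = 4/9, and the value is (8)·(4/9) = 32/9.
For the keeper: with q = P(Near), equating Left's and Right's payoffs gives 5q + 3 = −4q + 4 ⇒ q = 1/9.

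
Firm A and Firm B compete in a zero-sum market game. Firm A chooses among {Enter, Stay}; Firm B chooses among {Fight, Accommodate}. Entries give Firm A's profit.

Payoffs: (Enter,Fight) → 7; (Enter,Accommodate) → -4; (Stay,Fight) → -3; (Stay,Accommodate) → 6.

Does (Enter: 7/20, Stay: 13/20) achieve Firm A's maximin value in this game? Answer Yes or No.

No

Against Fight this mix gives (7/20)·7 + (13/20)·(-3) = 1/2.
Against Accommodate this mix gives (7/20)·(-4) + (13/20)·6 = 5/2.
Firm B will play Fight, holding Firm A to 1/2. Shifting weight toward the row that does better against Fight would raise this floor (the equalizing mix achieves 3/2 against both Fight and Accommodate), so the proposed strategy is not optimal.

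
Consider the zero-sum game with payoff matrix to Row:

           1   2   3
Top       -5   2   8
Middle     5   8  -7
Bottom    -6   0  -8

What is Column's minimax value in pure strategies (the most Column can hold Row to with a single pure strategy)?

5

Column maxima: 1 → 5, 2 → 8, 3 → 8.
The smallest of these is 5.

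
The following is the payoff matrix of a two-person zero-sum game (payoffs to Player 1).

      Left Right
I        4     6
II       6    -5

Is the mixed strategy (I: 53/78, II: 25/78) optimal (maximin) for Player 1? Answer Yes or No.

Against Left this mix gives (53/78)·4 + (25/78)·6 = 181/39.
Against Right this mix gives (53/78)·6 + (25/78)·(-5) = 193/78.
Player 2 will play Right, holding Player 1 to 193/78. Shifting weight toward the row that does better against Right would raise this floor (the equalizing mix achieves 56/13 against both Right and Left), so the proposed strategy is not optimal.

No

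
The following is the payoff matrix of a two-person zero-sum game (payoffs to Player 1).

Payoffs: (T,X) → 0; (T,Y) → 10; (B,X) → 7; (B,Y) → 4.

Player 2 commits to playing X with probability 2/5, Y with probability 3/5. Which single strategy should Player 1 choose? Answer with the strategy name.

T

Expected payoff of T: (2/5)·0 + (3/5)·10 = 6.
Expected payoff of B: (2/5)·7 + (3/5)·4 = 26/5.
The largest is 6, so Player 1's best response is T.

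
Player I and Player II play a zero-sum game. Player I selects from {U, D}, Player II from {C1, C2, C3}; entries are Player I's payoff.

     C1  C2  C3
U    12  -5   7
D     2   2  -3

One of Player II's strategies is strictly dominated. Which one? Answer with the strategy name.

C1

C3 holds Player I's payoff strictly below C1 in every row: 7 < 12, -3 < 2.
So C1 is strictly dominated for Player II.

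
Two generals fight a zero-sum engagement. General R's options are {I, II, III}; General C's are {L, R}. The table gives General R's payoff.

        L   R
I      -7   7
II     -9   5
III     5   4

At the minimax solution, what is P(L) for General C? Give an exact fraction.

Row minima: I → -7, II → -9, III → 4; maximin = 4.
Column maxima: L → 5, R → 7; minimax = 5.
4 ≠ 5, so there is no saddle point; optimal play is mixed.
II is strictly dominated by I, so General R never plays it.
On the remaining 2×2 (I, III vs L, R):
Let General R play I with probability p. Expected payoff against L: (-7)p + 5(1−p) = −12p + 5; against R: 7p + 4(1−p) = 3p + 4.
Setting these equal: −12p + 5 = 3p + 4 ⇒ −15p = -1 ⇒ p = 1/15, and the value is (-12)·(1/15) + 5 = 21/5.
For General C: with q = P(L), equating I's and III's payoffs gives −14q + 7 = q + 4 ⇒ q = 1/5.

1/5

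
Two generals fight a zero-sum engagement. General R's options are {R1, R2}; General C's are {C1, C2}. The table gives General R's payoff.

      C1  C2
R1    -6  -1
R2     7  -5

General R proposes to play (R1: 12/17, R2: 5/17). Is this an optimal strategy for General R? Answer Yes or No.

Yes

Against C1 this mix gives (12/17)·(-6) + (5/17)·7 = -37/17.
Against C2 this mix gives (12/17)·(-1) + (5/17)·(-5) = -37/17.
All of General C's active replies (C1, C2) yield -37/17, and no column does worse for General R. The mix makes General C indifferent and guarantees -37/17, so it is optimal.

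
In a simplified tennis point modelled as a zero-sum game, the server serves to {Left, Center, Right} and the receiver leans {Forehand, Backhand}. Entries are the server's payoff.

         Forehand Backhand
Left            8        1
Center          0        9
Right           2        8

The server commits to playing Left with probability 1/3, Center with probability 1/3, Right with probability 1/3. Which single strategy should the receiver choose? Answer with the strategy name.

Forehand

If the receiver plays Forehand, the server's expected payoff is (1/3)·8 + (1/3)·0 + (1/3)·2 = 10/3.
If the receiver plays Backhand, the server's expected payoff is (1/3)·1 + (1/3)·9 + (1/3)·8 = 6.
The receiver minimizes the server's payoff; the smallest is 10/3, so the best response is Forehand.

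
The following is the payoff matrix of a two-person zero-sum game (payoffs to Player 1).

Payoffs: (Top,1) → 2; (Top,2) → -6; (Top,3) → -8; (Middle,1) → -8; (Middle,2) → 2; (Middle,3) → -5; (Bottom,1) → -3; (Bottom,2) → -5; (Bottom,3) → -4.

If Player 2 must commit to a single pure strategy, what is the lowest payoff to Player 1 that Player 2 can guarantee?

Column maxima: 1 → 2, 2 → 2, 3 → -4.
The smallest of these is -4.

-4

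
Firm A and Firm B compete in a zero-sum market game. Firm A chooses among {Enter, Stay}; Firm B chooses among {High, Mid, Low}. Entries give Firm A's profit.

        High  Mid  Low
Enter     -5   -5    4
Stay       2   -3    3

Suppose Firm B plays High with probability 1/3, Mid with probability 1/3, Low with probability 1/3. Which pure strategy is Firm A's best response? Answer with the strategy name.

Stay

Expected payoff of Enter: (1/3)·(-5) + (1/3)·(-5) + (1/3)·4 = -2.
Expected payoff of Stay: (1/3)·2 + (1/3)·(-3) + (1/3)·3 = 2/3.
The largest is 2/3, so Firm A's best response is Stay.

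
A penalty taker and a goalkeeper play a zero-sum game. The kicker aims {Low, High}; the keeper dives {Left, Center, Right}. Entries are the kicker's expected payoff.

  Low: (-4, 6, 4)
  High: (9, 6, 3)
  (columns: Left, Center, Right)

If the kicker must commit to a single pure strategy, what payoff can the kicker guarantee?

3

Row minima: Low → -4, High → 3.
The best of these is 3.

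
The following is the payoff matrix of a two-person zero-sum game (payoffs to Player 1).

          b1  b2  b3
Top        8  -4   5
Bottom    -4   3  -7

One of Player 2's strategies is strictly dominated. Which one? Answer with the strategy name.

b1

b3 holds Player 1's payoff strictly below b1 in every row: 5 < 8, -7 < -4.
So b1 is strictly dominated for Player 2.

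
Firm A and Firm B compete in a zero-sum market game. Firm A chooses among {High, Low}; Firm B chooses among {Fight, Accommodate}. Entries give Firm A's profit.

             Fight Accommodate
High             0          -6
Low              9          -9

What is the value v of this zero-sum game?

-6

Row minima: High → -6, Low → -9; maximin = -6.
Column maxima: Fight → 9, Accommodate → -6; minimax = -6.
Since maximin = minimax = -6, there is a saddle point and the value is -6.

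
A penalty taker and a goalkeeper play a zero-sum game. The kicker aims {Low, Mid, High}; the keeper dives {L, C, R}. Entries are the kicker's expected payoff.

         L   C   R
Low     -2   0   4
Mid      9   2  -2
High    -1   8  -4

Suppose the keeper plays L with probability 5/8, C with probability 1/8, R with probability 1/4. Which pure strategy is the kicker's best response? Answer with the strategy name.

Expected payoff of Low: (5/8)·(-2) + (1/8)·0 + (1/4)·4 = -1/4.
Expected payoff of Mid: (5/8)·9 + (1/8)·2 + (1/4)·(-2) = 43/8.
Expected payoff of High: (5/8)·(-1) + (1/8)·8 + (1/4)·(-4) = -5/8.
The largest is 43/8, so the kicker's best response is Mid.

Mid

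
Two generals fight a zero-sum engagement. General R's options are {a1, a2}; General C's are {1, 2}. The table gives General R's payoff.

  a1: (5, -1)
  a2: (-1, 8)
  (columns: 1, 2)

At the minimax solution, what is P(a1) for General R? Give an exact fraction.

Row minima: a1 → -1, a2 → -1; maximin = -1.
Column maxima: 1 → 5, 2 → 8; minimax = 5.
-1 ≠ 5, so there is no saddle point; optimal play is mixed.
Let General R play a1 with probability p. Expected payoff against 1: 5p + (-1)(1−p) = 6p − 1; against 2: (-1)p + 8(1−p) = −9p + 8.
Setting these equal: 6p − 1 = −9p + 8 ⇒ 15p = 9 ⇒ p = 3/5, and the value is (6)·(3/5) − 1 = 13/5.
For General C: with q = P(1), equating a1's and a2's payoffs gives 6q − 1 = −9q + 8 ⇒ q = 3/5.

3/5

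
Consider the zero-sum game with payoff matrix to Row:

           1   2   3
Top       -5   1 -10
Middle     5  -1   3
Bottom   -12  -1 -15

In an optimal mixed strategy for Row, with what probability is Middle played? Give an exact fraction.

Row minima: Top → -10, Middle → -1, Bottom → -15; maximin = -1.
Column maxima: 1 → 5, 2 → 1, 3 → 3; minimax = 1.
-1 ≠ 1, so there is no saddle point; optimal play is mixed.
Bottom is strictly dominated by Top, so Row never plays it.
1 is strictly dominated by 3 (it gives Row strictly more in every row), so Column never plays it.
On the remaining 2×2 (Top, Middle vs 2, 3):
Let Row play Top with probability p. Expected payoff against 2: 1p + (-1)(1−p) = 2p − 1; against 3: (-10)p + 3(1−p) = −13p + 3.
Setting these equal: 2p − 1 = −13p + 3 ⇒ 15p = 4 ⇒ p = 4/15, and the value is (2)·(4/15) − 1 = -7/15.
For Column: with q = P(2), equating Top's and Middle's payoffs gives 11q − 10 = −4q + 3 ⇒ q = 13/15.

11/15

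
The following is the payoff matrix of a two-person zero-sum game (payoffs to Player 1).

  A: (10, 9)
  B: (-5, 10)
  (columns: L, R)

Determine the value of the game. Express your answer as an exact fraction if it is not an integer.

Row minima: A → 9, B → -5; maximin = 9.
Column maxima: L → 10, R → 10; minimax = 10.
9 ≠ 10, so there is no saddle point; optimal play is mixed.
Let Player 1 play A with probability p. Expected payoff against L: 10p + (-5)(1−p) = 15p − 5; against R: 9p + 10(1−p) = −p + 10.
Setting these equal: 15p − 5 = −p + 10 ⇒ 16p = 15 ⇒ p = 15/16, and the value is (15)·(15/16) − 5 = 145/16.
For Player 2: with q = P(L), equating A's and B's payoffs gives q + 9 = −15q + 10 ⇒ q = 1/16.

145/16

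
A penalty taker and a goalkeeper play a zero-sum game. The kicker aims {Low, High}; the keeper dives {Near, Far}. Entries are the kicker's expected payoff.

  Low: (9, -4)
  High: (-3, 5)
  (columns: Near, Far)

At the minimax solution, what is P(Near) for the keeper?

3/7

Row minima: Low → -4, High → -3; maximin = -3.
Column maxima: Near → 9, Far → 5; minimax = 5.
-3 ≠ 5, so there is no saddle point; optimal play is mixed.
Let the kicker play Low with probability p. Expected payoff against Near: 9p + (-3)(1−p) = 12p − 3; against Far: (-4)p + 5(1−p) = −9p + 5.
Setting these equal: 12p − 3 = −9p + 5 ⇒ 21p = 8 ⇒ p = 8/21, and the value is (12)·(8/21) − 3 = 11/7.
For the keeper: with q = P(Near), equating Low's and High's payoffs gives 13q − 4 = −8q + 5 ⇒ q = 3/7.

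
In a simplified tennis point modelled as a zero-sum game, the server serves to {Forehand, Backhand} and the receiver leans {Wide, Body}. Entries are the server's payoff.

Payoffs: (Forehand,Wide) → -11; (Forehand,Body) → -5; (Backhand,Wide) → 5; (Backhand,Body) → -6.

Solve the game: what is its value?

Row minima: Forehand → -11, Backhand → -6; maximin = -6.
Column maxima: Wide → 5, Body → -5; minimax = -5.
-6 ≠ -5, so there is no saddle point; optimal play is mixed.
Let the server play Forehand with probability p. Expected payoff against Wide: (-11)p + 5(1−p) = −16p + 5; against Body: (-5)p + (-6)(1−p) = p − 6.
Setting these equal: −16p + 5 = p − 6 ⇒ −17p = -11 ⇒ p = 11/17, and the value is (-16)·(11/17) + 5 = -91/17.
For the receiver: with q = P(Wide), equating Forehand's and Backhand's payoffs gives −6q − 5 = 11q − 6 ⇒ q = 1/17.

-91/17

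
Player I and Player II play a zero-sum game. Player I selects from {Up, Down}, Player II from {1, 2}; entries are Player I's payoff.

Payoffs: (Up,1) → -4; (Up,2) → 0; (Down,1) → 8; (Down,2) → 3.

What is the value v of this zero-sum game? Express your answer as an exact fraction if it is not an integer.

3

Row minima: Up → -4, Down → 3; maximin = 3.
Column maxima: 1 → 8, 2 → 3; minimax = 3.
Since maximin = minimax = 3, there is a saddle point and the value is 3.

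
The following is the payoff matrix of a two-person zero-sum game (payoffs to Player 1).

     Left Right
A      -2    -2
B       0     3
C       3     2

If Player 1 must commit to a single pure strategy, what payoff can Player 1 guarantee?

Row minima: A → -2, B → 0, C → 2.
The best of these is 2.

2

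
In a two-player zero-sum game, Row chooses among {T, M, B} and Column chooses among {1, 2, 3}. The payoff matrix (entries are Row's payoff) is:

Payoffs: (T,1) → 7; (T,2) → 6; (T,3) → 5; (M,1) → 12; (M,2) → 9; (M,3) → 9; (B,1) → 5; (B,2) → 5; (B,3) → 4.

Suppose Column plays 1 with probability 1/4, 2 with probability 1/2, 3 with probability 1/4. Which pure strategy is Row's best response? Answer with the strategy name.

M

Expected payoff of T: (1/4)·7 + (1/2)·6 + (1/4)·5 = 6.
Expected payoff of M: (1/4)·12 + (1/2)·9 + (1/4)·9 = 39/4.
Expected payoff of B: (1/4)·5 + (1/2)·5 + (1/4)·4 = 19/4.
The largest is 39/4, so Row's best response is M.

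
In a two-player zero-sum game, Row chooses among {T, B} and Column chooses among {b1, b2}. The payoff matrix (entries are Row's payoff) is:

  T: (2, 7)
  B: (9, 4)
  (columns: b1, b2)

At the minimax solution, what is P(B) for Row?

Row minima: T → 2, B → 4; maximin = 4.
Column maxima: b1 → 9, b2 → 7; minimax = 7.
4 ≠ 7, so there is no saddle point; optimal play is mixed.
Let Row play T with probability p. Expected payoff against b1: 2p + 9(1−p) = −7p + 9; against b2: 7p + 4(1−p) = 3p + 4.
Setting these equal: −7p + 9 = 3p + 4 ⇒ −10p = -5 ⇒ p = 1/2, and the value is (-7)·(1/2) + 9 = 11/2.
For Column: with q = P(b1), equating T's and B's payoffs gives −5q + 7 = 5q + 4 ⇒ q = 3/10.

1/2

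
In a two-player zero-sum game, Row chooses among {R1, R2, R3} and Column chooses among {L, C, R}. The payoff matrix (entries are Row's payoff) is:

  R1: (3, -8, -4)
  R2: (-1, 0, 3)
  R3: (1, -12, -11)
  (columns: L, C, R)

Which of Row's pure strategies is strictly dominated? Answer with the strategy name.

R1 gives a strictly higher payoff than R3 against every column: 3 > 1, -8 > -12, -4 > -11.
So R3 is strictly dominated and Row never plays it.

R3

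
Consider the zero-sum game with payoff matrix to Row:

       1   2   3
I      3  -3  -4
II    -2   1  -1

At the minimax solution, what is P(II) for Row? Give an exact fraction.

7/8

Row minima: I → -4, II → -2; maximin = -2.
Column maxima: 1 → 3, 2 → 1, 3 → -1; minimax = -1.
-2 ≠ -1, so there is no saddle point; optimal play is mixed.
2 is strictly dominated by 3 (it gives Row strictly more in every row), so Column never plays it.
On the remaining 2×2 (I, II vs 1, 3):
Let Row play I with probability p. Expected payoff against 1: 3p + (-2)(1−p) = 5p − 2; against 3: (-4)p + (-1)(1−p) = −3p − 1.
Setting these equal: 5p − 2 = −3p − 1 ⇒ 8p = 1 ⇒ p = 1/8, and the value is (5)·(1/8) − 2 = -11/8.
For Column: with q = P(1), equating I's and II's payoffs gives 7q − 4 = −q − 1 ⇒ q = 3/8.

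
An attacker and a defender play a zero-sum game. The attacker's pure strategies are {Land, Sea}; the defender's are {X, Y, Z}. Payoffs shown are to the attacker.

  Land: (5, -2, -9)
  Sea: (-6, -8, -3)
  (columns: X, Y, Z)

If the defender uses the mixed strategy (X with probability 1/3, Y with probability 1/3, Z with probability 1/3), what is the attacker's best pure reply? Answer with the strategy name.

Land

Expected payoff of Land: (1/3)·5 + (1/3)·(-2) + (1/3)·(-9) = -2.
Expected payoff of Sea: (1/3)·(-6) + (1/3)·(-8) + (1/3)·(-3) = -17/3.
The largest is -2, so the attacker's best response is Land.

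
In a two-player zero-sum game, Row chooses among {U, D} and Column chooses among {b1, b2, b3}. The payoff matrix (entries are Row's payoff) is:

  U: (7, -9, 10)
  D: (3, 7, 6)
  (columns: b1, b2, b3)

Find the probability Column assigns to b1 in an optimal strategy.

4/5

Row minima: U → -9, D → 3; maximin = 3.
Column maxima: b1 → 7, b2 → 7, b3 → 10; minimax = 7.
3 ≠ 7, so there is no saddle point; optimal play is mixed.
b3 is strictly dominated by b1 (it gives Row strictly more in every row), so Column never plays it.
On the remaining 2×2 (U, D vs b1, b2):
Let Row play U with probability p. Expected payoff against b1: 7p + 3(1−p) = 4p + 3; against b2: (-9)p + 7(1−p) = −16p + 7.
Setting these equal: 4p + 3 = −16p + 7 ⇒ 20p = 4 ⇒ p = 1/5, and the value is (4)·(1/5) + 3 = 19/5.
For Column: with q = P(b1), equating U's and D's payoffs gives 16q − 9 = −4q + 7 ⇒ q = 4/5.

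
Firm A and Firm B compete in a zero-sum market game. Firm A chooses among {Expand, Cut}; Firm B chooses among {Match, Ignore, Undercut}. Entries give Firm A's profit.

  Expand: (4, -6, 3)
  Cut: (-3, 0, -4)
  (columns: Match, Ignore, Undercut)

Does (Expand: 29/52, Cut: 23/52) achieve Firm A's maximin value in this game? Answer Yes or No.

Against Match this mix gives (29/52)·4 + (23/52)·(-3) = 47/52.
Against Ignore this mix gives (29/52)·(-6) + (23/52)·0 = -87/26.
Against Undercut this mix gives (29/52)·3 + (23/52)·(-4) = -5/52.
Firm B will play Ignore, holding Firm A to -87/26. Shifting weight toward the row that does better against Ignore would raise this floor (the equalizing mix achieves -24/13 against both Ignore and Undercut), so the proposed strategy is not optimal.

No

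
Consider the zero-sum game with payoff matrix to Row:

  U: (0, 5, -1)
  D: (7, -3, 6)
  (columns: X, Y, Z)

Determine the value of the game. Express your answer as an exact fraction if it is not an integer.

9/5

Row minima: U → -1, D → -3; maximin = -1.
Column maxima: X → 7, Y → 5, Z → 6; minimax = 5.
-1 ≠ 5, so there is no saddle point; optimal play is mixed.
X is strictly dominated by Z (it gives Row strictly more in every row), so Column never plays it.
On the remaining 2×2 (U, D vs Y, Z):
Let Row play U with probability p. Expected payoff against Y: 5p + (-3)(1−p) = 8p − 3; against Z: (-1)p + 6(1−p) = −7p + 6.
Setting these equal: 8p − 3 = −7p + 6 ⇒ 15p = 9 ⇒ p = 3/5, and the value is (8)·(3/5) − 3 = 9/5.
For Column: with q = P(Y), equating U's and D's payoffs gives 6q − 1 = −9q + 6 ⇒ q = 7/15.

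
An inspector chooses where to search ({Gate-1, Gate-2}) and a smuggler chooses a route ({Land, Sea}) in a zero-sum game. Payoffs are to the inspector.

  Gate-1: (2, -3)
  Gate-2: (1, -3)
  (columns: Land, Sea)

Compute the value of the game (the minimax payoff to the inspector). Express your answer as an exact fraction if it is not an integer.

-3

Row minima: Gate-1 → -3, Gate-2 → -3; maximin = -3.
Column maxima: Land → 2, Sea → -3; minimax = -3.
Since maximin = minimax = -3, there is a saddle point and the value is -3.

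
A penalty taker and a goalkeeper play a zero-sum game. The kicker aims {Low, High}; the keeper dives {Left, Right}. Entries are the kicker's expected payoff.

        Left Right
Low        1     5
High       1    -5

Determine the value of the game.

Row minima: Low → 1, High → -5; maximin = 1.
Column maxima: Left → 1, Right → 5; minimax = 1.
Since maximin = minimax = 1, there is a saddle point and the value is 1.

1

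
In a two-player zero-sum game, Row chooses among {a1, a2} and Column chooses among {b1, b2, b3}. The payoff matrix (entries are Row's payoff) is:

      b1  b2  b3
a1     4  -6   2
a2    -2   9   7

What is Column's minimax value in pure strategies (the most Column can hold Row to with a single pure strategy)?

Column maxima: b1 → 4, b2 → 9, b3 → 7.
The smallest of these is 4.

4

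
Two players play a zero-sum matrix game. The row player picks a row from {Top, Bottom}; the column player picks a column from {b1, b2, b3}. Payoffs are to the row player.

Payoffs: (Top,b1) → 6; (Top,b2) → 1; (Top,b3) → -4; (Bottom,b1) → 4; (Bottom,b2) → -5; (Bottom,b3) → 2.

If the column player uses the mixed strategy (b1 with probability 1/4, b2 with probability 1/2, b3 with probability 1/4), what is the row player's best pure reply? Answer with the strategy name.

Expected payoff of Top: (1/4)·6 + (1/2)·1 + (1/4)·(-4) = 1.
Expected payoff of Bottom: (1/4)·4 + (1/2)·(-5) + (1/4)·2 = -1.
The largest is 1, so the row player's best response is Top.

Top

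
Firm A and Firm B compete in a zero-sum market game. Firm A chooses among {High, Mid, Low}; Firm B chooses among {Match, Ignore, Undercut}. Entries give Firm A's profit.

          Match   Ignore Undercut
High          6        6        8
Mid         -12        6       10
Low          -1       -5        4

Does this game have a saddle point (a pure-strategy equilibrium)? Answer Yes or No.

Row minima: High → 6, Mid → -12, Low → -5; maximin = 6.
Column maxima: Match → 6, Ignore → 6, Undercut → 10; minimax = 6.
maximin = minimax = 6, so a saddle point exists.

Yes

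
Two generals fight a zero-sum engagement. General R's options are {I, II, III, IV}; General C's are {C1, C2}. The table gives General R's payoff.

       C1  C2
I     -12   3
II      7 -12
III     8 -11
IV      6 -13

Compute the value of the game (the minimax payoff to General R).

-54/17

Row minima: I → -12, II → -12, III → -11, IV → -13; maximin = -11.
Column maxima: C1 → 8, C2 → 3; minimax = 3.
-11 ≠ 3, so there is no saddle point; optimal play is mixed.
II is strictly dominated by III, so General R never plays it.
IV is strictly dominated by III, so General R never plays it.
On the remaining 2×2 (I, III vs C1, C2):
Let General R play I with probability p. Expected payoff against C1: (-12)p + 8(1−p) = −20p + 8; against C2: 3p + (-11)(1−p) = 14p − 11.
Setting these equal: −20p + 8 = 14p − 11 ⇒ −34p = -19 ⇒ p = 19/34, and the value is (-20)·(19/34) + 8 = -54/17.
For General C: with q = P(C1), equating I's and III's payoffs gives −15q + 3 = 19q − 11 ⇒ q = 7/17.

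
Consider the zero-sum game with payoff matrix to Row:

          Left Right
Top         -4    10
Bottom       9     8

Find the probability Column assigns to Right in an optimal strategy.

13/15

Row minima: Top → -4, Bottom → 8; maximin = 8.
Column maxima: Left → 9, Right → 10; minimax = 9.
8 ≠ 9, so there is no saddle point; optimal play is mixed.
Let Row play Top with probability p. Expected payoff against Left: (-4)p + 9(1−p) = −13p + 9; against Right: 10p + 8(1−p) = 2p + 8.
Setting these equal: −13p + 9 = 2p + 8 ⇒ −15p = -1 ⇒ p = 1/15, and the value is (-13)·(1/15) + 9 = 122/15.
For Column: with q = P(Left), equating Top's and Bottom's payoffs gives −14q + 10 = q + 8 ⇒ q = 2/15.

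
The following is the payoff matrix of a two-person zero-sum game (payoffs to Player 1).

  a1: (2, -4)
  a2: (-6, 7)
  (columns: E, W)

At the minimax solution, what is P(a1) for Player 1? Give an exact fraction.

Row minima: a1 → -4, a2 → -6; maximin = -4.
Column maxima: E → 2, W → 7; minimax = 2.
-4 ≠ 2, so there is no saddle point; optimal play is mixed.
Let Player 1 play a1 with probability p. Expected payoff against E: 2p + (-6)(1−p) = 8p − 6; against W: (-4)p + 7(1−p) = −11p + 7.
Setting these equal: 8p − 6 = −11p + 7 ⇒ 19p = 13 ⇒ p = 13/19, and the value is (8)·(13/19) − 6 = -10/19.
For Player 2: with q = P(E), equating a1's and a2's payoffs gives 6q − 4 = −13q + 7 ⇒ q = 11/19.

13/19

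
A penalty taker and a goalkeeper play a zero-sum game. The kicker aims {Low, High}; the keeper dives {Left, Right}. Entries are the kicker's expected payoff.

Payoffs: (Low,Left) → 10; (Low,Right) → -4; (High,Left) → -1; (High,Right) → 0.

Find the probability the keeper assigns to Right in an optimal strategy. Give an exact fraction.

11/15

Row minima: Low → -4, High → -1; maximin = -1.
Column maxima: Left → 10, Right → 0; minimax = 0.
-1 ≠ 0, so there is no saddle point; optimal play is mixed.
Let the kicker play Low with probability p. Expected payoff against Left: 10p + (-1)(1−p) = 11p − 1; against Right: (-4)p + 0(1−p) = −4p.
Setting these equal: 11p − 1 = −4p ⇒ 15p = 1 ⇒ p = 1/15, and the value is (11)·(1/15) − 1 = -4/15.
For the keeper: with q = P(Left), equating Low's and High's payoffs gives 14q − 4 = −q ⇒ q = 4/15.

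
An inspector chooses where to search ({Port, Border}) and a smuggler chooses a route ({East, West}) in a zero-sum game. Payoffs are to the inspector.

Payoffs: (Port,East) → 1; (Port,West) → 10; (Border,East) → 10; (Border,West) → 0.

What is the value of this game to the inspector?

Row minima: Port → 1, Border → 0; maximin = 1.
Column maxima: East → 10, West → 10; minimax = 10.
1 ≠ 10, so there is no saddle point; optimal play is mixed.
Let the inspector play Port with probability p. Expected payoff against East: 1p + 10(1−p) = −9p + 10; against West: 10p + 0(1−p) = 10p.
Setting these equal: −9p + 10 = 10p ⇒ −19p = -10 ⇒ p = 10/19, and the value is (-9)·(10/19) + 10 = 100/19.
For the smuggler: with q = P(East), equating Port's and Border's payoffs gives −9q + 10 = 10q ⇒ q = 10/19.

100/19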